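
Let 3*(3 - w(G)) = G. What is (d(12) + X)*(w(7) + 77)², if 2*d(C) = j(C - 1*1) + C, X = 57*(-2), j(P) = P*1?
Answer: -11129245/18 ≈ -6.1829e+5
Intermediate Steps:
w(G) = 3 - G/3
j(P) = P
X = -114
d(C) = -½ + C (d(C) = ((C - 1*1) + C)/2 = ((C - 1) + C)/2 = ((-1 + C) + C)/2 = (-1 + 2*C)/2 = -½ + C)
(d(12) + X)*(w(7) + 77)² = ((-½ + 12) - 114)*((3 - ⅓*7) + 77)² = (23/2 - 114)*((3 - 7/3) + 77)² = -205*(⅔ + 77)²/2 = -205*(233/3)²/2 = -205/2*54289/9 = -11129245/18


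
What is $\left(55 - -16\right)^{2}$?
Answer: $5041$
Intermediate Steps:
$\left(55 - -16\right)^{2} = \left(55 + \left(-35 + 51\right)\right)^{2} = \left(55 + 16\right)^{2} = 71^{2} = 5041$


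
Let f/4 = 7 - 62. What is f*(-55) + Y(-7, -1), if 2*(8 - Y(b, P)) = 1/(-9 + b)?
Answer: 387457/32 ≈ 12108.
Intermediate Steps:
f = -220 (f = 4*(7 - 62) = 4*(-55) = -220)
Y(b, P) = 8 - 1/(2*(-9 + b))
f*(-55) + Y(-7, -1) = -220*(-55) + (-145 + 16*(-7))/(2*(-9 - 7)) = 12100 + (½)*(-145 - 112)/(-16) = 12100 + (½)*(-1/16)*(-257) = 12100 + 257/32 = 387457/32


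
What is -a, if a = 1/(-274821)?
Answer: 1/274821 ≈ 3.6387e-6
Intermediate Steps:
a = -1/274821 ≈ -3.6387e-6
-a = -1*(-1/274821) = 1/274821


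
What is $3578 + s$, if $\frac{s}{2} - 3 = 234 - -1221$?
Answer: $6494$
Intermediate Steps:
$s = 2916$ ($s = 6 + 2 \left(234 - -1221\right) = 6 + 2 \left(234 + 1221\right) = 6 + 2 \cdot 1455 = 6 + 2910 = 2916$)
$3578 + s = 3578 + 2916 = 6494$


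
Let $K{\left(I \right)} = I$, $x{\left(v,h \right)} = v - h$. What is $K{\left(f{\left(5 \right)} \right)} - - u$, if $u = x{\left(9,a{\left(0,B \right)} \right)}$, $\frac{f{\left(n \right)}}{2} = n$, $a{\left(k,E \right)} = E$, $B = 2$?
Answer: $17$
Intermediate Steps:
$f{\left(n \right)} = 2 n$
$u = 7$ ($u = 9 - 2 = 7$)
$K{\left(f{\left(5 \right)} \right)} - - u = 2 \cdot 5 - \left(-1\right) 7 = 10 - -7 = 10 + 7 = 17$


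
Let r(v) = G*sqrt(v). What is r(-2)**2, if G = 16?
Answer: -512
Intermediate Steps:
r(v) = 16*sqrt(v)
r(-2)**2 = (16*sqrt(-2))**2 = (16*(I*sqrt(2)))**2 = (16*I*sqrt(2))**2 = -512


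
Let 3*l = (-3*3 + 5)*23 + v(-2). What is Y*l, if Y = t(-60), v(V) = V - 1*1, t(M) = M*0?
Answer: 0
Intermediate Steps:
t(M) = 0
v(V) = -1 + V (v(V) = V - 1 = -1 + V)
Y = 0
l = -95/3 (l = ((-3*3 + 5)*23 + (-1 - 2))/3 = ((-9 + 5)*23 - 3)/3 = (-4*23 - 3)/3 = (-92 - 3)/3 = (1/3)*(-95) = -95/3 ≈ -31.667)
Y*l = 0*(-95/3) = 0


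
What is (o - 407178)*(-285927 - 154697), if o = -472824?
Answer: 387750001248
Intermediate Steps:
(o - 407178)*(-285927 - 154697) = (-472824 - 407178)*(-285927 - 154697) = -880002*(-440624) = 387750001248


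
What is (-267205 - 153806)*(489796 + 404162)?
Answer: -376366151538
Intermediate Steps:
(-267205 - 153806)*(489796 + 404162) = -421011*893958 = -376366151538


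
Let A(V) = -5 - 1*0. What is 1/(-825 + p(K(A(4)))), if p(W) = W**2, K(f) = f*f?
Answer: -1/200 ≈ -0.0050000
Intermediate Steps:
A(V) = -5 (A(V) = -5 + 0 = -5)
K(f) = f**2
1/(-825 + p(K(A(4)))) = 1/(-825 + ((-5)**2)**2) = 1/(-825 + 25**2) = 1/(-825 + 625) = 1/(-200) = -1/200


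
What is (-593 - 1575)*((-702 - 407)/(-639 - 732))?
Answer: -2404312/1371 ≈ -1753.7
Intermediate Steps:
(-593 - 1575)*((-702 - 407)/(-639 - 732)) = -(-2404312)/(-1371) = -(-2404312)*(-1)/1371 = -2168*1109/1371 = -2404312/1371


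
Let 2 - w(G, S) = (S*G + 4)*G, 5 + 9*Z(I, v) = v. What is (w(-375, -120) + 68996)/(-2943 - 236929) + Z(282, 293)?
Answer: -4634797/119936 ≈ -38.644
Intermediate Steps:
Z(I, v) = -5/9 + v/9
w(G, S) = 2 - G*(4 + G*S) (w(G, S) = 2 - (S*G + 4)*G = 2 - (G*S + 4)*G = 2 - (4 + G*S)*G = 2 - G*(4 + G*S))
(w(-375, -120) + 68996)/(-2943 - 236929) + Z(282, 293) = ((2 - 4*(-375) - 1*(-120)*(-375)**2) + 68996)/(-2943 - 236929) + (-5/9 + (1/9)*293) = ((2 + 1500 - 1*(-120)*140625) + 68996)/(-239872) + (-5/9 + 293/9) = ((2 + 1500 + 16875000) + 68996)*(-1/239872) + 32 = (16876502 + 68996)*(-1/239872) + 32 = 16945498*(-1/239872) + 32 = -8472749/119936 + 32 = -4634797/119936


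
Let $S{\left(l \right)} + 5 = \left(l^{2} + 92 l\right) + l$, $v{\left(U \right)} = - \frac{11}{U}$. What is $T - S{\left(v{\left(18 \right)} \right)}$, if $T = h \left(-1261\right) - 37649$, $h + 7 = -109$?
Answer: $\frac{35215061}{324} \approx 1.0869 \cdot 10^{5}$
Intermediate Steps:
$h = -116$ ($h = -7 - 109 = -116$)
$S{\left(l \right)} = -5 + l^{2} + 93 l$ ($S{\left(l \right)} = -5 + \left(\left(l^{2} + 92 l\right) + l\right) = -5 + \left(l^{2} + 93 l\right) = -5 + l^{2} + 93 l$)
$T = 108627$ ($T = \left(-116\right) \left(-1261\right) - 37649 = 146276 - 37649 = 108627$)
$T - S{\left(v{\left(18 \right)} \right)} = 108627 - \left(-5 + \left(- \frac{11}{18}\right)^{2} + 93 \left(- \frac{11}{18}\right)\right) = 108627 - \left(-5 + \frac{121}{324} - \frac{341}{6}\right) = 108627 - - \frac{19913}{324} = 108627 + \frac{19913}{324} = \frac{35215061}{324}$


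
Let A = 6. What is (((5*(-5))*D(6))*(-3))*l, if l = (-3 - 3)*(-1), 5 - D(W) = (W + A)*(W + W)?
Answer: -62550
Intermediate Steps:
D(W) = 5 - 2*W*(6 + W) (D(W) = 5 - (W + 6)*(W + W) = 5 - (6 + W)*2*W = 5 - 2*W*(6 + W))
l = 6 (l = -6*(-1) = 6)
(((5*(-5))*D(6))*(-3))*l = (((5*(-5))*(5 - 12*6 - 2*6**2))*(-3))*6 = (-25*(5 - 72 - 2*36)*(-3))*6 = (-25*(5 - 72 - 72)*(-3))*6 = (-25*(-139)*(-3))*6 = (3475*(-3))*6 = -10425*6 = -62550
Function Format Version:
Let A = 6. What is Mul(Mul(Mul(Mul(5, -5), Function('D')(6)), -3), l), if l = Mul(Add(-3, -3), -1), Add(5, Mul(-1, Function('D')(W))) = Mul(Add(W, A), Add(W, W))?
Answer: -62550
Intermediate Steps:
Function('D')(W) = Add(5, Mul(-2, W, Add(6, W))) (Function('D')(W) = Add(5, Mul(-1, Mul(Add(W, 6), Add(W, W)))) = Add(5, Mul(-1, Mul(Add(6, W), Mul(2, W)))) = Add(5, Mul(-1, Mul(2, W, Add(6, W)))) = Add(5, Mul(-2, W, Add(6, W))))
l = 6 (l = Mul(-6, -1) = 6)
Mul(Mul(Mul(Mul(5, -5), Function('D')(6)), -3), l) = Mul(Mul(Mul(Mul(5, -5), Add(5, Mul(-12, 6), Mul(-2, Pow(6, 2)))), -3), 6) = Mul(Mul(Mul(-25, Add(5, -72, Mul(-2, 36))), -3), 6) = Mul(Mul(Mul(-25, Add(5, -72, -72)), -3), 6) = Mul(Mul(Mul(-25, -139), -3), 6) = Mul(Mul(3475, -3), 6) = Mul(-10425, 6) = -62550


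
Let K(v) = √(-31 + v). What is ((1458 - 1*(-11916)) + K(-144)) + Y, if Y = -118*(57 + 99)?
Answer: -5034 + 5*I*√7 ≈ -5034.0 + 13.229*I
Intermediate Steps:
Y = -18408 (Y = -118*156 = -18408)
((1458 - 1*(-11916)) + K(-144)) + Y = ((1458 - 1*(-11916)) + √(-31 - 144)) - 18408 = ((1458 + 11916) + √(-175)) - 18408 = (13374 + 5*I*√7) - 18408 = -5034 + 5*I*√7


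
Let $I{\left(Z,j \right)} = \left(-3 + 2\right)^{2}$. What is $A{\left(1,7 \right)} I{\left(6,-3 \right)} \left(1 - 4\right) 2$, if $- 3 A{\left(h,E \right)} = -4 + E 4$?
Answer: $48$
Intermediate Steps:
$A{\left(h,E \right)} = \frac{4}{3} - \frac{4 E}{3}$ ($A{\left(h,E \right)} = - \frac{-4 + E 4}{3} = - \frac{-4 + 4 E}{3} = \frac{4}{3} - \frac{4 E}{3}$)
$I{\left(Z,j \right)} = 1$ ($I{\left(Z,j \right)} = \left(-1\right)^{2} = 1$)
$A{\left(1,7 \right)} I{\left(6,-3 \right)} \left(1 - 4\right) 2 = \left(\frac{4}{3} - \frac{28}{3}\right) 1 \left(1 - 4\right) 2 = \left(\frac{4}{3} - \frac{28}{3}\right) 1 \left(\left(-3\right) 2\right) = \left(-8\right) 1 \left(-6\right) = \left(-8\right) \left(-6\right) = 48$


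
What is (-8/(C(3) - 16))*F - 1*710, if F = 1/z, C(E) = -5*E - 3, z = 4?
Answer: -12069/17 ≈ -709.94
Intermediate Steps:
C(E) = -3 - 5*E
F = ¼ (F = 1/4 = ¼ ≈ 0.25000)
(-8/(C(3) - 16))*F - 1*710 = -8/((-3 - 5*3) - 16)*(¼) - 1*710 = -8/((-3 - 15) - 16)*(¼) - 710 = -8/(-18 - 16)*(¼) - 710 = -8/(-34)*(¼) - 710 = -8*(-1/34)*(¼) - 710 = (4/17)*(¼) - 710 = 1/17 - 710 = -12069/17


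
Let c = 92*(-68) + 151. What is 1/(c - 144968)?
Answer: -1/151073 ≈ -6.6193e-6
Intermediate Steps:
c = -6105 (c = -6256 + 151 = -6105)
1/(c - 144968) = 1/(-6105 - 144968) = 1/(-151073) = -1/151073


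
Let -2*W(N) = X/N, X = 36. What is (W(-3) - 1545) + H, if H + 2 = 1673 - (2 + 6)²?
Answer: 68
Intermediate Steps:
W(N) = -18/N
H = 1607 (H = -2 + (1673 - (2 + 6)²) = -2 + (1673 - 1*8²) = -2 + (1673 - 1*64) = -2 + (1673 - 64) = -2 + 1609 = 1607)
(W(-3) - 1545) + H = (-18/(-3) - 1545) + 1607 = (-18*(-⅓) - 1545) + 1607 = (6 - 1545) + 1607 = -1539 + 1607 = 68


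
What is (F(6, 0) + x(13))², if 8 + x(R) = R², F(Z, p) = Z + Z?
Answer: 29929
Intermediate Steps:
F(Z, p) = 2*Z
x(R) = -8 + R²
(F(6, 0) + x(13))² = (2*6 + (-8 + 13²))² = (12 + (-8 + 169))² = (12 + 161)² = 173² = 29929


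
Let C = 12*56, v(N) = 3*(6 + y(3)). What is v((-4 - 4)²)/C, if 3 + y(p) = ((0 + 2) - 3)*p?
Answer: 0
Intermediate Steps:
y(p) = -3 - p (y(p) = -3 + ((0 + 2) - 3)*p = -3 + (2 - 3)*p = -3 - p)
v(N) = 0 (v(N) = 3*(6 + (-3 - 1*3)) = 3*(6 + (-3 - 3)) = 3*(6 - 6) = 3*0 = 0)
C = 672
v((-4 - 4)²)/C = 0/672 = 0*(1/672) = 0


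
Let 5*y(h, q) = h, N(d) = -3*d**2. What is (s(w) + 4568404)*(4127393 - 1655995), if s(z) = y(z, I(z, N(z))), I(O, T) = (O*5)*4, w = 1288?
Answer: 56454905704584/5 ≈ 1.1291e+13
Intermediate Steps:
I(O, T) = 20*O (I(O, T) = (5*O)*4 = 20*O)
y(h, q) = h/5
s(z) = z/5
(s(w) + 4568404)*(4127393 - 1655995) = ((1/5)*1288 + 4568404)*(4127393 - 1655995) = (1288/5 + 4568404)*2471398 = (22843308/5)*2471398 = 56454905704584/5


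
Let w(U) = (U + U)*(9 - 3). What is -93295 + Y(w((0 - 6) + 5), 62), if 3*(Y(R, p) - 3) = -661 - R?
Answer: -280525/3 ≈ -93508.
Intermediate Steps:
w(U) = 12*U (w(U) = (2*U)*6 = 12*U)
Y(R, p) = -652/3 - R/3 (Y(R, p) = 3 + (-661 - R)/3 = 3 + (-661/3 - R/3) = -652/3 - R/3)
-93295 + Y(w((0 - 6) + 5), 62) = -93295 + (-652/3 - 4*((0 - 6) + 5)) = -93295 + (-652/3 - 4*(-6 + 5)) = -93295 + (-652/3 - 4*(-1)) = -93295 + (-652/3 - 1/3*(-12)) = -93295 + (-652/3 + 4) = -93295 - 640/3 = -280525/3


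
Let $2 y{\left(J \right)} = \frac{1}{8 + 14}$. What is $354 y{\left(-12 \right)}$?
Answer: $\frac{177}{22} \approx 8.0455$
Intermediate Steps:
$y{\left(J \right)} = \frac{1}{44}$ ($y{\left(J \right)} = \frac{1}{2 \left(8 + 14\right)} = \frac{1}{2 \cdot 22} = \frac{1}{2} \cdot \frac{1}{22} = \frac{1}{44}$)
$354 y{\left(-12 \right)} = 354 \cdot \frac{1}{44} = \frac{177}{22}$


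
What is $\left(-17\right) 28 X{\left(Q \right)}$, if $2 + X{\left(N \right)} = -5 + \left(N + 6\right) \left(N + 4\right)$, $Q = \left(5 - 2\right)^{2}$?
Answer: $-89488$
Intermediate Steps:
$Q = 9$ ($Q = 3^{2} = 9$)
$X{\left(N \right)} = -7 + \left(4 + N\right) \left(6 + N\right)$ ($X{\left(N \right)} = -2 + \left(-5 + \left(N + 6\right) \left(N + 4\right)\right) = -2 + \left(-5 + \left(6 + N\right) \left(4 + N\right)\right) = -2 + \left(-5 + \left(4 + N\right) \left(6 + N\right)\right) = -7 + \left(4 + N\right) \left(6 + N\right)$)
$\left(-17\right) 28 X{\left(Q \right)} = \left(-17\right) 28 \left(17 + 9^{2} + 10 \cdot 9\right) = - 476 \left(17 + 81 + 90\right) = \left(-476\right) 188 = -89488$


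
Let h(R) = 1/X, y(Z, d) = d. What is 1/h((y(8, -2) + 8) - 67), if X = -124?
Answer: -124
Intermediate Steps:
h(R) = -1/124 (h(R) = 1/(-124) = -1/124)
1/h((y(8, -2) + 8) - 67) = 1/(-1/124) = -124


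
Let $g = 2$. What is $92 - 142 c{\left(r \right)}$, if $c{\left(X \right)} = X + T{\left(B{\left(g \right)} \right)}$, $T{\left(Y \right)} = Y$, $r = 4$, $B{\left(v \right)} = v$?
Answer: $-760$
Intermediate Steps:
$c{\left(X \right)} = 2 + X$ ($c{\left(X \right)} = X + 2 = 2 + X$)
$92 - 142 c{\left(r \right)} = 92 - 142 \left(2 + 4\right) = 92 - 852 = -760$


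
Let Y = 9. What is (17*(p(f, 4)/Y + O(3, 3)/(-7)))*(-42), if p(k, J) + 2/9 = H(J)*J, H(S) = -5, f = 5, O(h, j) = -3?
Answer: 35054/27 ≈ 1298.3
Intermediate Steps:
p(k, J) = -2/9 - 5*J
(17*(p(f, 4)/Y + O(3, 3)/(-7)))*(-42) = (17*((-2/9 - 5*4)/9 - 3/(-7)))*(-42) = (17*((-2/9 - 20)*(1/9) - 3*(-1/7)))*(-42) = (17*(-182/9*1/9 + 3/7))*(-42) = (17*(-182/81 + 3/7))*(-42) = (17*(-1031/567))*(-42) = -17527/567*(-42) = 35054/27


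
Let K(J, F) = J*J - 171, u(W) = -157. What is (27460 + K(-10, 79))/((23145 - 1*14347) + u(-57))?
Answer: 27389/8641 ≈ 3.1697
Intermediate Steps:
K(J, F) = -171 + J**2 (K(J, F) = J**2 - 171 = -171 + J**2)
(27460 + K(-10, 79))/((23145 - 1*14347) + u(-57)) = (27460 + (-171 + (-10)**2))/((23145 - 1*14347) - 157) = (27460 + (-171 + 100))/((23145 - 14347) - 157) = (27460 - 71)/(8798 - 157) = 27389/8641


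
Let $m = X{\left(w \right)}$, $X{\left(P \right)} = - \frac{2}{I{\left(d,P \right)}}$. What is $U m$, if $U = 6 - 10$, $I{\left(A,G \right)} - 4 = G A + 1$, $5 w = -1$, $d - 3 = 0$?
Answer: $\frac{20}{11} \approx 1.8182$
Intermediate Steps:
$d = 3$ ($d = 3 + 0 = 3$)
$w = - \frac{1}{5}$ ($w = \frac{1}{5} \left(-1\right) = - \frac{1}{5} \approx -0.2$)
$I{\left(A,G \right)} = 5 + A G$ ($I{\left(A,G \right)} = 4 + \left(G A + 1\right) = 4 + \left(A G + 1\right) = 4 + \left(1 + A G\right) = 5 + A G$)
$X{\left(P \right)} = - \frac{2}{5 + 3 P}$
$m = - \frac{5}{11}$ ($m = - \frac{2}{5 + 3 \left(- \frac{1}{5}\right)} = - \frac{2}{5 - \frac{3}{5}} = - \frac{2}{\frac{22}{5}} = \left(-2\right) \frac{5}{22} = - \frac{5}{11} \approx -0.45455$)
$U = -4$
$U m = \left(-4\right) \left(- \frac{5}{11}\right) = \frac{20}{11}$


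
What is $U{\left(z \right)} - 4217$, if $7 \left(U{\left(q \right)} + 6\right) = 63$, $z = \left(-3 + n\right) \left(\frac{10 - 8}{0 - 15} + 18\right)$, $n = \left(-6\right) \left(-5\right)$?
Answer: $-4214$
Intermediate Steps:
$n = 30$
$z = \frac{2412}{5}$ ($z = \left(-3 + 30\right) \left(\frac{10 - 8}{0 - 15} + 18\right) = 27 \left(\frac{2}{-15} + 18\right) = 27 \left(2 \left(- \frac{1}{15}\right) + 18\right) = 27 \left(- \frac{2}{15} + 18\right) = 27 \cdot \frac{268}{15} = \frac{2412}{5} \approx 482.4$)
$U{\left(q \right)} = 3$ ($U{\left(q \right)} = -6 + \frac{1}{7} \cdot 63 = -6 + 9 = 3$)
$U{\left(z \right)} - 4217 = 3 - 4217 = -4214$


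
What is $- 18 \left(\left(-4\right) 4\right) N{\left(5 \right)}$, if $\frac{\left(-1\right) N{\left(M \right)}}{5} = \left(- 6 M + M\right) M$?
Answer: $180000$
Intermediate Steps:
$N{\left(M \right)} = 25 M^{2}$ ($N{\left(M \right)} = - 5 \left(- 6 M + M\right) M = - 5 - 5 M M = - 5 \left(- 5 M^{2}\right) = 25 M^{2}$)
$- 18 \left(\left(-4\right) 4\right) N{\left(5 \right)} = - 18 \left(\left(-4\right) 4\right) 25 \cdot 5^{2} = \left(-18\right) \left(-16\right) 25 \cdot 25 = 288 \cdot 625 = 180000$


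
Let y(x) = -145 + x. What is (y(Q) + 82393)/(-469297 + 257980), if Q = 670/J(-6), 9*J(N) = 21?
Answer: -192582/493073 ≈ -0.39057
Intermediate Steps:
J(N) = 7/3 (J(N) = (⅑)*21 = 7/3)
Q = 2010/7 (Q = 670/(7/3) = 670*(3/7) = 2010/7 ≈ 287.14)
(y(Q) + 82393)/(-469297 + 257980) = ((-145 + 2010/7) + 82393)/(-469297 + 257980) = (995/7 + 82393)/(-211317) = (577746/7)*(-1/211317) = -192582/493073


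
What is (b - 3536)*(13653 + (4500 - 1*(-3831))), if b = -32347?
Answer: -788851872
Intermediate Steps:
(b - 3536)*(13653 + (4500 - 1*(-3831))) = (-32347 - 3536)*(13653 + (4500 - 1*(-3831))) = -35883*(13653 + (4500 + 3831)) = -35883*(13653 + 8331) = -35883*21984 = -788851872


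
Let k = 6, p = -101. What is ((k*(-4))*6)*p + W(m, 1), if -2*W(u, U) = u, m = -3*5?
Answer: 29103/2 ≈ 14552.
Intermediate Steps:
m = -15
W(u, U) = -u/2
((k*(-4))*6)*p + W(m, 1) = ((6*(-4))*6)*(-101) - ½*(-15) = -24*6*(-101) + 15/2 = -144*(-101) + 15/2 = 14544 + 15/2 = 29103/2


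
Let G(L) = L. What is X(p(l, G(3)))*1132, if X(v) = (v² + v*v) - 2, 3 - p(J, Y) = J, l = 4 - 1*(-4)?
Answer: 54336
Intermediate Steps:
l = 8 (l = 4 + 4 = 8)
p(J, Y) = 3 - J
X(v) = -2 + 2*v² (X(v) = (v² + v²) - 2 = 2*v² - 2 = -2 + 2*v²)
X(p(l, G(3)))*1132 = (-2 + 2*(3 - 1*8)²)*1132 = (-2 + 2*(3 - 8)²)*1132 = (-2 + 2*(-5)²)*1132 = (-2 + 2*25)*1132 = (-2 + 50)*1132 = 48*1132 = 54336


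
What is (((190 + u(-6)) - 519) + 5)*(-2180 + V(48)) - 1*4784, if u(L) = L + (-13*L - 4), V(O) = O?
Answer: 541008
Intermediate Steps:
u(L) = -4 - 12*L (u(L) = L + (-4 - 13*L) = -4 - 12*L)
(((190 + u(-6)) - 519) + 5)*(-2180 + V(48)) - 1*4784 = (((190 + (-4 - 12*(-6))) - 519) + 5)*(-2180 + 48) - 1*4784 = (((190 + (-4 + 72)) - 519) + 5)*(-2132) - 4784 = (((190 + 68) - 519) + 5)*(-2132) - 4784 = ((258 - 519) + 5)*(-2132) - 4784 = (-261 + 5)*(-2132) - 4784 = -256*(-2132) - 4784 = 545792 - 4784 = 541008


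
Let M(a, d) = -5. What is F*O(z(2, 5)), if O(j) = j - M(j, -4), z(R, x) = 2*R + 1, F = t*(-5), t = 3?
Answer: -150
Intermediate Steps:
F = -15 (F = 3*(-5) = -15)
z(R, x) = 1 + 2*R
O(j) = 5 + j (O(j) = j - 1*(-5) = j + 5 = 5 + j)
F*O(z(2, 5)) = -15*(5 + (1 + 2*2)) = -15*(5 + (1 + 4)) = -15*(5 + 5) = -15*10 = -150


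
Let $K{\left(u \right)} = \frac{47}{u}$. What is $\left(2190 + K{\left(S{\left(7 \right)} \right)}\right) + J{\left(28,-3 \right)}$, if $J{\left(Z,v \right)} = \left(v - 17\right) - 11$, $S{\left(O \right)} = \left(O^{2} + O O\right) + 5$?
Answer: $\frac{222424}{103} \approx 2159.5$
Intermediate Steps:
$S{\left(O \right)} = 5 + 2 O^{2}$ ($S{\left(O \right)} = \left(O^{2} + O^{2}\right) + 5 = 2 O^{2} + 5 = 5 + 2 O^{2}$)
$J{\left(Z,v \right)} = -28 + v$ ($J{\left(Z,v \right)} = \left(-17 + v\right) - 11 = -28 + v$)
$\left(2190 + K{\left(S{\left(7 \right)} \right)}\right) + J{\left(28,-3 \right)} = \left(2190 + \frac{47}{5 + 2 \cdot 7^{2}}\right) - 31 = \left(2190 + \frac{47}{5 + 2 \cdot 49}\right) - 31 = \left(2190 + \frac{47}{5 + 98}\right) - 31 = \left(2190 + \frac{47}{103}\right) - 31 = \frac{225617}{103} - 31 = \frac{222424}{103}$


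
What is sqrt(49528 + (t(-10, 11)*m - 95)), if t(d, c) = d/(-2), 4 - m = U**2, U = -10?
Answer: sqrt(48953) ≈ 221.25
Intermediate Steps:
m = -96 (m = 4 - 1*(-10)**2 = 4 - 1*100 = 4 - 100 = -96)
t(d, c) = -d/2 (t(d, c) = d*(-1/2) = -d/2)
sqrt(49528 + (t(-10, 11)*m - 95)) = sqrt(49528 + (-1/2*(-10)*(-96) - 95)) = sqrt(49528 + (5*(-96) - 95)) = sqrt(49528 + (-480 - 95)) = sqrt(49528 - 575) = sqrt(48953)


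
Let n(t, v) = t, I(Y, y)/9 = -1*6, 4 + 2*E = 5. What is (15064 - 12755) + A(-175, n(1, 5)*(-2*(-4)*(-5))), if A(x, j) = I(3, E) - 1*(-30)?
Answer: 2285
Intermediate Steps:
E = ½ (E = -2 + (½)*5 = -2 + 5/2 = ½ ≈ 0.50000)
I(Y, y) = -54 (I(Y, y) = 9*(-1*6) = 9*(-6) = -54)
A(x, j) = -24 (A(x, j) = -54 - 1*(-30) = -54 + 30 = -24)
(15064 - 12755) + A(-175, n(1, 5)*(-2*(-4)*(-5))) = (15064 - 12755) - 24 = 2309 - 24 = 2285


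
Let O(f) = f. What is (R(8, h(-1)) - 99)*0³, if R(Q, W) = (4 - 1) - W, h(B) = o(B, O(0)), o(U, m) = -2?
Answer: 0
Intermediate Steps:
h(B) = -2
R(Q, W) = 3 - W
(R(8, h(-1)) - 99)*0³ = ((3 - 1*(-2)) - 99)*0³ = ((3 + 2) - 99)*0 = (5 - 99)*0 = -94*0 = 0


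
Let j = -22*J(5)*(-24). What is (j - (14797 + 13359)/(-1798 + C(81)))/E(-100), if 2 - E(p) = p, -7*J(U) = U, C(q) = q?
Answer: -2167894/612969 ≈ -3.5367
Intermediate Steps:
J(U) = -U/7
E(p) = 2 - p
j = -2640/7 (j = -(-22)*5/7*(-24) = -22*(-5/7)*(-24) = (110/7)*(-24) = -2640/7 ≈ -377.14)
(j - (14797 + 13359)/(-1798 + C(81)))/E(-100) = (-2640/7 - (14797 + 13359)/(-1798 + 81))/(2 - 1*(-100)) = (-2640/7 - 28156/(-1717))/(2 + 100) = (-2640/7 - 28156*(-1)/1717)/102 = (-2640/7 - 1*(-28156/1717))*(1/102) = (-2640/7 + 28156/1717)*(1/102) = -4335788/12019*1/102 = -2167894/612969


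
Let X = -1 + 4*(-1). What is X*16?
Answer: -80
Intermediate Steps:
X = -5 (X = -1 - 4 = -5)
X*16 = -5*16 = -80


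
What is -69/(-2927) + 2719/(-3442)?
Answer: -7721015/10074734 ≈ -0.76637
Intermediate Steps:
-69/(-2927) + 2719/(-3442) = -69*(-1/2927) + 2719*(-1/3442) = 69/2927 - 2719/3442 = -7721015/10074734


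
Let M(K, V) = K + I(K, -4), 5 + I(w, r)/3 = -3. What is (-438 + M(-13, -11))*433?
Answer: -205675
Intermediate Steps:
I(w, r) = -24 (I(w, r) = -15 + 3*(-3) = -15 - 9 = -24)
M(K, V) = -24 + K (M(K, V) = K - 24 = -24 + K)
(-438 + M(-13, -11))*433 = (-438 + (-24 - 13))*433 = (-438 - 37)*433 = -475*433 = -205675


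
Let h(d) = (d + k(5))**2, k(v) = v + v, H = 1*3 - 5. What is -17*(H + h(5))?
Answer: -3791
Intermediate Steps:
H = -2 (H = 3 - 5 = -2)
k(v) = 2*v
h(d) = (10 + d)**2 (h(d) = (d + 2*5)**2 = (d + 10)**2 = (10 + d)**2)
-17*(H + h(5)) = -17*(-2 + (10 + 5)**2) = -17*(-2 + 15**2) = -17*(-2 + 225) = -17*223 = -3791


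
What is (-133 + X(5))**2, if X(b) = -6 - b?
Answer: 20736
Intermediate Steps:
(-133 + X(5))**2 = (-133 + (-6 - 1*5))**2 = (-133 + (-6 - 5))**2 = (-133 - 11)**2 = (-144)**2 = 20736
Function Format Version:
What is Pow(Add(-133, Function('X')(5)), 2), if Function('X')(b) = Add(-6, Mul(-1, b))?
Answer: 20736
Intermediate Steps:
Pow(Add(-133, Function('X')(5)), 2) = Pow(Add(-133, Add(-6, Mul(-1, 5))), 2) = Pow(Add(-133, Add(-6, -5)), 2) = Pow(Add(-133, -11), 2) = Pow(-144, 2) = 20736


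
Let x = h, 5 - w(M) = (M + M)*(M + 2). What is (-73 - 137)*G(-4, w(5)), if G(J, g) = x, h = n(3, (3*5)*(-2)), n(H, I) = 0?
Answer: 0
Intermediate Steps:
w(M) = 5 - 2*M*(2 + M) (w(M) = 5 - (M + M)*(M + 2) = 5 - 2*M*(2 + M))
h = 0
x = 0
G(J, g) = 0
(-73 - 137)*G(-4, w(5)) = (-73 - 137)*0 = -210*0 = 0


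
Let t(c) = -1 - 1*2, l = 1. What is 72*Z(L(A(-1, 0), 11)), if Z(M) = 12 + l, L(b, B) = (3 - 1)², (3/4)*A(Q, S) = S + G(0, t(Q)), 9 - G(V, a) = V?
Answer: 936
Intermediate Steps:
t(c) = -3 (t(c) = -1 - 2 = -3)
G(V, a) = 9 - V
A(Q, S) = 12 + 4*S/3 (A(Q, S) = 4*(S + (9 - 1*0))/3 = 4*(S + (9 + 0))/3 = 4*(S + 9)/3 = 4*(9 + S)/3 = 12 + 4*S/3)
L(b, B) = 4 (L(b, B) = 2² = 4)
Z(M) = 13 (Z(M) = 12 + 1 = 13)
72*Z(L(A(-1, 0), 11)) = 72*13 = 936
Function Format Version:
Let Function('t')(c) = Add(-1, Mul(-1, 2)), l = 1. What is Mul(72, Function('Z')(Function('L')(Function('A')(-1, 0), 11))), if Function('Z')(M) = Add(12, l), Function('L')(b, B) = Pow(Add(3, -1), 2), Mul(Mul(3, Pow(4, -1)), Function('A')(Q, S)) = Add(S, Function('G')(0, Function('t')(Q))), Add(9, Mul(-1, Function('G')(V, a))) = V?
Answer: 936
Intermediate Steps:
Function('t')(c) = -3 (Function('t')(c) = Add(-1, -2) = -3)
Function('G')(V, a) = Add(9, Mul(-1, V))
Function('A')(Q, S) = Add(12, Mul(Rational(4, 3), S)) (Function('A')(Q, S) = Mul(Rational(4, 3), Add(S, Add(9, Mul(-1, 0)))) = Mul(Rational(4, 3), Add(S, Add(9, 0))) = Mul(Rational(4, 3), Add(S, 9)) = Mul(Rational(4, 3), Add(9, S)) = Add(12, Mul(Rational(4, 3), S)))
Function('L')(b, B) = 4 (Function('L')(b, B) = Pow(2, 2) = 4)
Function('Z')(M) = 13 (Function('Z')(M) = Add(12, 1) = 13)
Mul(72, Function('Z')(Function('L')(Function('A')(-1, 0), 11))) = Mul(72, 13) = 936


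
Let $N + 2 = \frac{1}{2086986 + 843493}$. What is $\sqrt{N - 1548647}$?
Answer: $\frac{i \sqrt{13299344120244704730}}{2930479} \approx 1244.4 i$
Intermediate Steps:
$N = - \frac{5860957}{2930479}$ ($N = -2 + \frac{1}{2086986 + 843493} = -2 + \frac{1}{2930479} = - \frac{5860957}{2930479} \approx -2.0$)
$\sqrt{N - 1548647} = \sqrt{- \frac{5860957}{2930479} - 1548647} = \sqrt{- \frac{4538283372870}{2930479}} = \frac{i \sqrt{13299344120244704730}}{2930479}$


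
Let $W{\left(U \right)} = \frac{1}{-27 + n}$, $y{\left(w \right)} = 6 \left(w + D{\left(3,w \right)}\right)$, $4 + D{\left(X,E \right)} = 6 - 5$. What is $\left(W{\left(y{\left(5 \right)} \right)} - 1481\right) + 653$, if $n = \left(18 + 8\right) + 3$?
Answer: $- \frac{1655}{2} \approx -827.5$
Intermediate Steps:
$D{\left(X,E \right)} = -3$ ($D{\left(X,E \right)} = -4 + \left(6 - 5\right) = -4 + 1 = -3$)
$y{\left(w \right)} = -18 + 6 w$ ($y{\left(w \right)} = 6 \left(w - 3\right) = 6 \left(-3 + w\right) = -18 + 6 w$)
$n = 29$ ($n = 26 + 3 = 29$)
$W{\left(U \right)} = \frac{1}{2}$ ($W{\left(U \right)} = \frac{1}{-27 + 29} = \frac{1}{2}$)
$\left(W{\left(y{\left(5 \right)} \right)} - 1481\right) + 653 = \left(\frac{1}{2} - 1481\right) + 653 = - \frac{2961}{2} + 653 = - \frac{1655}{2}$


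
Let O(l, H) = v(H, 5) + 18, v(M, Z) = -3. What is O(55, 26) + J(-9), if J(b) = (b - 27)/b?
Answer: 19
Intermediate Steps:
O(l, H) = 15 (O(l, H) = -3 + 18 = 15)
J(b) = (-27 + b)/b
O(55, 26) + J(-9) = 15 + (-27 - 9)/(-9) = 15 - 1/9*(-36) = 15 + 4 = 19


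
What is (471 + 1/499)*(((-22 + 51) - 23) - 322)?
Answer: -74269480/499 ≈ -1.4884e+5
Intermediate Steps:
(471 + 1/499)*(((-22 + 51) - 23) - 322) = (471 + 1/499)*((29 - 23) - 322) = 235030*(6 - 322)/499 = (235030/499)*(-316) = -74269480/499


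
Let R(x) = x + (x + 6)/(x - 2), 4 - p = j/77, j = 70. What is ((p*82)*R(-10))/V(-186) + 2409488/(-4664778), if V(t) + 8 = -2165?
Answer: 276930428/453260929 ≈ 0.61097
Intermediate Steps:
p = 34/11 (p = 4 - 70/77 = 4 - 1*10/11 = 4 - 10/11 = 34/11 ≈ 3.0909)
R(x) = x + (6 + x)/(-2 + x)
V(t) = -2173 (V(t) = -8 - 2165 = -2173)
((p*82)*R(-10))/V(-186) + 2409488/(-4664778) = (((34/11)*82)*((6 + (-10)**2 - 1*(-10))/(-2 - 10)))/(-2173) + 2409488/(-4664778) = (2788*((6 + 100 + 10)/(-12))/11)*(-1/2173) + 2409488*(-1/4664778) = (2788*(-1/12*116)/11)*(-1/2173) - 1204744/2332389 = ((2788/11)*(-29/3))*(-1/2173) - 1204744/2332389 = -80852/33*(-1/2173) - 1204744/2332389 = 1972/1749 - 1204744/2332389 = 276930428/453260929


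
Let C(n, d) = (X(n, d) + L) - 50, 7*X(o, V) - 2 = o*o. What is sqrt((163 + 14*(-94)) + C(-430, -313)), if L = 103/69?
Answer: sqrt(5881930530)/483 ≈ 158.79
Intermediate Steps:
X(o, V) = 2/7 + o**2/7 (X(o, V) = 2/7 + (o*o)/7 = 2/7 + o**2/7)
L = 103/69 (L = 103*(1/69) = 103/69 ≈ 1.4928)
C(n, d) = -23291/483 + n**2/7 (C(n, d) = ((2/7 + n**2/7) + 103/69) - 50 = (859/483 + n**2/7) - 50 = -23291/483 + n**2/7)
sqrt((163 + 14*(-94)) + C(-430, -313)) = sqrt((163 + 14*(-94)) + (-23291/483 + (1/7)*(-430)**2)) = sqrt((163 - 1316) + (-23291/483 + (1/7)*184900)) = sqrt(-1153 + (-23291/483 + 184900/7)) = sqrt(-1153 + 12734809/483) = sqrt(12177910/483) = sqrt(5881930530)/483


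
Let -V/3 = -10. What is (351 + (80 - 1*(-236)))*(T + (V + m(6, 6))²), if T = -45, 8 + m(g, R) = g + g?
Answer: 741037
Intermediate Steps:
V = 30 (V = -3*(-10) = 30)
m(g, R) = -8 + 2*g (m(g, R) = -8 + (g + g) = -8 + 2*g)
(351 + (80 - 1*(-236)))*(T + (V + m(6, 6))²) = (351 + (80 - 1*(-236)))*(-45 + (30 + (-8 + 2*6))²) = (351 + (80 + 236))*(-45 + (30 + (-8 + 12))²) = (351 + 316)*(-45 + (30 + 4)²) = 667*(-45 + 34²) = 667*(-45 + 1156) = 667*1111 = 741037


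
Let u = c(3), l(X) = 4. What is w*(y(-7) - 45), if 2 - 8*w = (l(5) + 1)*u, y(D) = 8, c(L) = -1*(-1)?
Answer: 111/8 ≈ 13.875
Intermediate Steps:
c(L) = 1
u = 1
w = -3/8 (w = ¼ - (4 + 1)/8 = ¼ - 5/8 = -3/8 ≈ -0.37500)
w*(y(-7) - 45) = -3*(8 - 45)/8 = -3/8*(-37) = 111/8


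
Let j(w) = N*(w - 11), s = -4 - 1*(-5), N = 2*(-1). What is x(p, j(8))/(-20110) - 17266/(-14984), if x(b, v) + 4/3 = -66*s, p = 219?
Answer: 261171137/225996180 ≈ 1.1556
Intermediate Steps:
N = -2
s = 1 (s = -4 + 5 = 1)
j(w) = 22 - 2*w (j(w) = -2*(w - 11) = -2*(-11 + w) = 22 - 2*w)
x(b, v) = -202/3 (x(b, v) = -4/3 - 66*1 = -4/3 - 66 = -202/3)
x(p, j(8))/(-20110) - 17266/(-14984) = -202/3/(-20110) - 17266/(-14984) = -202/3*(-1/20110) - 17266*(-1/14984) = 101/30165 + 8633/7492 = 261171137/225996180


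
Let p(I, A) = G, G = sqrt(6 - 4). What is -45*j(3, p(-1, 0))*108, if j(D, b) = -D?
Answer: 14580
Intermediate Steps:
G = sqrt(2) ≈ 1.4142
p(I, A) = sqrt(2)
-45*j(3, p(-1, 0))*108 = -45*(-1*3)*108 = -(-135)*108 = -45*(-324) = 14580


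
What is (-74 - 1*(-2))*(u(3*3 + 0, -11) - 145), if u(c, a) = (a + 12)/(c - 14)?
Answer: 52272/5 ≈ 10454.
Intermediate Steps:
u(c, a) = (12 + a)/(-14 + c)
(-74 - 1*(-2))*(u(3*3 + 0, -11) - 145) = (-74 - 1*(-2))*((12 - 11)/(-14 + (3*3 + 0)) - 145) = (-74 + 2)*(1/(-14 + (9 + 0)) - 145) = -72*(1/(-14 + 9) - 145) = -72*(1/(-5) - 145) = -72*(-⅕*1 - 145) = -72*(-⅕ - 145) = -72*(-726/5) = 52272/5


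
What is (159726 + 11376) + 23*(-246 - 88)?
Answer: 163420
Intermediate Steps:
(159726 + 11376) + 23*(-246 - 88) = 171102 + 23*(-334) = 171102 - 7682 = 163420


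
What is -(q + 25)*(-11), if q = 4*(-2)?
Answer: 187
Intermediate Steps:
q = -8
-(q + 25)*(-11) = -(-8 + 25)*(-11) = -17*(-11) = -1*(-187) = 187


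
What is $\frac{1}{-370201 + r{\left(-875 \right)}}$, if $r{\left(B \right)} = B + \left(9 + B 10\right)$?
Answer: $- \frac{1}{379817} \approx -2.6328 \cdot 10^{-6}$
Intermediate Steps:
$r{\left(B \right)} = 9 + 11 B$ ($r{\left(B \right)} = B + \left(9 + 10 B\right) = 9 + 11 B$)
$\frac{1}{-370201 + r{\left(-875 \right)}} = \frac{1}{-370201 + \left(9 + 11 \left(-875\right)\right)} = \frac{1}{-370201 + \left(9 - 9625\right)} = \frac{1}{-370201 - 9616} = \frac{1}{-379817} = - \frac{1}{379817}$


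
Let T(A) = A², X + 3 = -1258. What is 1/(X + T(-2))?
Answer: -1/1257 ≈ -0.00079555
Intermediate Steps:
X = -1261 (X = -3 - 1258 = -1261)
1/(X + T(-2)) = 1/(-1261 + (-2)²) = 1/(-1261 + 4) = 1/(-1257) = -1/1257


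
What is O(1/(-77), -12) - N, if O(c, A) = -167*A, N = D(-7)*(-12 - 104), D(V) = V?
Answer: 1192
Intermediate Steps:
N = 812 (N = -7*(-12 - 104) = -7*(-116) = 812)
O(1/(-77), -12) - N = -167*(-12) - 1*812 = 2004 - 812 = 1192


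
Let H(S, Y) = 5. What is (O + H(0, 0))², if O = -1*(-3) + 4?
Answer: 144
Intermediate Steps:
O = 7 (O = 3 + 4 = 7)
(O + H(0, 0))² = (7 + 5)² = 12² = 144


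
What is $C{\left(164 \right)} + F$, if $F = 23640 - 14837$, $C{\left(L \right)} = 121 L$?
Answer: $28647$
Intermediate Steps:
$F = 8803$
$C{\left(164 \right)} + F = 121 \cdot 164 + 8803 = 19844 + 8803 = 28647$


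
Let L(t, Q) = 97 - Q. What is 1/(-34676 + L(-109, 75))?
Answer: -1/34654 ≈ -2.8857e-5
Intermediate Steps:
1/(-34676 + L(-109, 75)) = 1/(-34676 + (97 - 1*75)) = 1/(-34676 + (97 - 75)) = 1/(-34676 + 22) = 1/(-34654) = -1/34654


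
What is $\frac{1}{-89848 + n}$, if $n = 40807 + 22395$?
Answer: $- \frac{1}{26646} \approx -3.7529 \cdot 10^{-5}$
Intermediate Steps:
$n = 63202$
$\frac{1}{-89848 + n} = \frac{1}{-89848 + 63202} = \frac{1}{-26646} = - \frac{1}{26646}$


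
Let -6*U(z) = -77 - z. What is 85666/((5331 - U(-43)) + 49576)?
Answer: 128499/82352 ≈ 1.5604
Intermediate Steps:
U(z) = 77/6 + z/6 (U(z) = -(-77 - z)/6 = 77/6 + z/6)
85666/((5331 - U(-43)) + 49576) = 85666/((5331 - (77/6 + (1/6)*(-43))) + 49576) = 85666/((5331 - (77/6 - 43/6)) + 49576) = 85666/((5331 - 1*17/3) + 49576) = 85666/((5331 - 17/3) + 49576) = 85666/(15976/3 + 49576) = 85666/(164704/3) = 85666*(3/164704) = 128499/82352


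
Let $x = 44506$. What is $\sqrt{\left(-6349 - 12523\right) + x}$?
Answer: $\sqrt{25634} \approx 160.11$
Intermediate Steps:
$\sqrt{\left(-6349 - 12523\right) + x} = \sqrt{\left(-6349 - 12523\right) + 44506} = \sqrt{-18872 + 44506} = \sqrt{25634}$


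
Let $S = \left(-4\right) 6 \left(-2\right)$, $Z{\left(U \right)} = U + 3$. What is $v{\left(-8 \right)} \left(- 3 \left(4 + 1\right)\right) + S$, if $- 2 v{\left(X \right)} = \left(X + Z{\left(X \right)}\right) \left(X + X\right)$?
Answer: $1608$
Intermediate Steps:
$Z{\left(U \right)} = 3 + U$
$S = 48$ ($S = \left(-24\right) \left(-2\right) = 48$)
$v{\left(X \right)} = - X \left(3 + 2 X\right)$ ($v{\left(X \right)} = - \frac{\left(X + \left(3 + X\right)\right) \left(X + X\right)}{2} = - \frac{\left(3 + 2 X\right) 2 X}{2} = - \frac{2 X \left(3 + 2 X\right)}{2} = - X \left(3 + 2 X\right)$)
$v{\left(-8 \right)} \left(- 3 \left(4 + 1\right)\right) + S = \left(-1\right) \left(-8\right) \left(3 + 2 \left(-8\right)\right) \left(- 3 \left(4 + 1\right)\right) + 48 = \left(-1\right) \left(-8\right) \left(3 - 16\right) \left(\left(-3\right) 5\right) + 48 = \left(-1\right) \left(-8\right) \left(-13\right) \left(-15\right) + 48 = \left(-104\right) \left(-15\right) + 48 = 1560 + 48 = 1608$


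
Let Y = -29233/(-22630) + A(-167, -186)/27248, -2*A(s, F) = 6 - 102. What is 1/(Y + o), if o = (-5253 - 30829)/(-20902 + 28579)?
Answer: -9543969630/32511252017 ≈ -0.29356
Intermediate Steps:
A(s, F) = 48 (A(s, F) = -(6 - 102)/2 = -½*(-96) = 48)
o = -36082/7677 ≈ -4.7000
Y = 1608119/1243190 (Y = -29233/(-22630) + 48/27248 = -29233*(-1/22630) + 48*(1/27248) = 943/730 + 3/1703 = 1608119/1243190 ≈ 1.2935)
1/(Y + o) = 1/(1608119/1243190 - 36082/7677) = 1/(-32511252017/9543969630) = -9543969630/32511252017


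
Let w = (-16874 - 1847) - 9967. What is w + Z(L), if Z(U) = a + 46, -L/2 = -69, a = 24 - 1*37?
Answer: -28655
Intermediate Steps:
a = -13 (a = 24 - 37 = -13)
L = 138 (L = -2*(-69) = 138)
Z(U) = 33 (Z(U) = -13 + 46 = 33)
w = -28688 (w = -18721 - 9967 = -28688)
w + Z(L) = -28688 + 33 = -28655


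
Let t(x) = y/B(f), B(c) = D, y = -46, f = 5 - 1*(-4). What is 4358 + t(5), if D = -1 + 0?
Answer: 4404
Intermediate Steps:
f = 9 (f = 5 + 4 = 9)
D = -1
B(c) = -1
t(x) = 46 (t(x) = -46/(-1) = -46*(-1) = 46)
4358 + t(5) = 4358 + 46 = 4404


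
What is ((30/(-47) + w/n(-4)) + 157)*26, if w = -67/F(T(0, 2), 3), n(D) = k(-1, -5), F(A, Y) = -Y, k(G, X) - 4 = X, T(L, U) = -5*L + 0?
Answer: 491348/141 ≈ 3484.7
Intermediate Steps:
T(L, U) = -5*L
k(G, X) = 4 + X
n(D) = -1 (n(D) = 4 - 5 = -1)
w = 67/3 (w = -67/((-1*3)) = -67/(-3) = -67*(-1/3) = 67/3 ≈ 22.333)
((30/(-47) + w/n(-4)) + 157)*26 = ((30/(-47) + (67/3)/(-1)) + 157)*26 = ((30*(-1/47) + (67/3)*(-1)) + 157)*26 = ((-30/47 - 67/3) + 157)*26 = (-3239/141 + 157)*26 = (18898/141)*26 = 491348/141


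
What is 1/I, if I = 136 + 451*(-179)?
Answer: -1/80593 ≈ -1.2408e-5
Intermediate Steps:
I = -80593 (I = 136 - 80729 = -80593)
1/I = 1/(-80593) = -1/80593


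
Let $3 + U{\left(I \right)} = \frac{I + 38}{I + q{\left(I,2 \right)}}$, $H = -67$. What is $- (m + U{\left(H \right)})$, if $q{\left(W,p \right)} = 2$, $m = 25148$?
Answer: $- \frac{1634454}{65} \approx -25145.0$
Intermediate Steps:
$U{\left(I \right)} = -3 + \frac{38 + I}{2 + I}$ ($U{\left(I \right)} = -3 + \frac{I + 38}{I + 2} = -3 + \frac{38 + I}{2 + I}$)
$- (m + U{\left(H \right)}) = - (25148 + \frac{2 \left(16 - -67\right)}{2 - 67}) = - (25148 + \frac{2 \left(16 + 67\right)}{-65}) = - (25148 + 2 \left(- \frac{1}{65}\right) 83) = - (25148 - \frac{166}{65}) = \left(-1\right) \frac{1634454}{65} = - \frac{1634454}{65}$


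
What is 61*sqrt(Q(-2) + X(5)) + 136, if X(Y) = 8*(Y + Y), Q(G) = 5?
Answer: 136 + 61*sqrt(85) ≈ 698.39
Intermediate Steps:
X(Y) = 16*Y (X(Y) = 8*(2*Y) = 16*Y)
61*sqrt(Q(-2) + X(5)) + 136 = 61*sqrt(5 + 16*5) + 136 = 61*sqrt(5 + 80) + 136 = 61*sqrt(85) + 136 = 136 + 61*sqrt(85)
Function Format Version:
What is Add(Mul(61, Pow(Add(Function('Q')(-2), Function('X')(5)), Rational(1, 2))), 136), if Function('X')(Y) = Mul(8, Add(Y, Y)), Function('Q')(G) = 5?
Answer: Add(136, Mul(61, Pow(85, Rational(1, 2)))) ≈ 698.39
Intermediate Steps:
Function('X')(Y) = Mul(16, Y) (Function('X')(Y) = Mul(8, Mul(2, Y)) = Mul(16, Y))
Add(Mul(61, Pow(Add(Function('Q')(-2), Function('X')(5)), Rational(1, 2))), 136) = Add(Mul(61, Pow(Add(5, Mul(16, 5)), Rational(1, 2))), 136) = Add(Mul(61, Pow(Add(5, 80), Rational(1, 2))), 136) = Add(Mul(61, Pow(85, Rational(1, 2))), 136) = Add(136, Mul(61, Pow(85, Rational(1, 2))))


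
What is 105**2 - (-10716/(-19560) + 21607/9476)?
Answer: 85123572761/7722940 ≈ 11022.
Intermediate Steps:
105**2 - (-10716/(-19560) + 21607/9476) = 11025 - (-10716*(-1/19560) + 21607*(1/9476)) = 11025 - (893/1630 + 21607/9476) = 11025 - 1*21840739/7722940 = 11025 - 21840739/7722940 = 85123572761/7722940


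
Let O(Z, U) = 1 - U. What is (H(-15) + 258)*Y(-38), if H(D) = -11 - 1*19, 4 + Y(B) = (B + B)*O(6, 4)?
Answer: 51072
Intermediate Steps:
Y(B) = -4 - 6*B (Y(B) = -4 + (B + B)*(1 - 1*4) = -4 + (2*B)*(1 - 4) = -4 + (2*B)*(-3) = -4 - 6*B)
H(D) = -30 (H(D) = -11 - 19 = -30)
(H(-15) + 258)*Y(-38) = (-30 + 258)*(-4 - 6*(-38)) = 228*(-4 + 228) = 228*224 = 51072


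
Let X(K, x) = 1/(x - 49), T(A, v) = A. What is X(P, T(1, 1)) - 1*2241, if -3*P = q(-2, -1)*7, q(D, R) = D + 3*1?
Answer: -107569/48 ≈ -2241.0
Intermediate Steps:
q(D, R) = 3 + D (q(D, R) = D + 3 = 3 + D)
P = -7/3 (P = -(3 - 2)*7/3 = -7/3 ≈ -2.3333)
X(K, x) = 1/(-49 + x)
X(P, T(1, 1)) - 1*2241 = 1/(-49 + 1) - 1*2241 = 1/(-48) - 2241 = -1/48 - 2241 = -107569/48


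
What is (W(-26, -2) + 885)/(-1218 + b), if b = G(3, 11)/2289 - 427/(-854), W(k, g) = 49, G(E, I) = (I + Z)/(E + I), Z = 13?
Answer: -9976988/13005327 ≈ -0.76715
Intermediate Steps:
G(E, I) = (13 + I)/(E + I) (G(E, I) = (I + 13)/(E + I) = (13 + I)/(E + I))
b = 5349/10682 (b = ((13 + 11)/(3 + 11))/2289 - 427/(-854) = (24/14)*(1/2289) - 427*(-1/854) = ((1/14)*24)*(1/2289) + ½ = (12/7)*(1/2289) + ½ = 4/5341 + ½ = 5349/10682 ≈ 0.50075)
(W(-26, -2) + 885)/(-1218 + b) = (49 + 885)/(-1218 + 5349/10682) = 934/(-13005327/10682) = 934*(-10682/13005327) = -9976988/13005327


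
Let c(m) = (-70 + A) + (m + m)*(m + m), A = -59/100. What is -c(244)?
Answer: -23807341/100 ≈ -2.3807e+5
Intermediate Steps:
A = -59/100 (A = -59*1/100 = -59/100 ≈ -0.59000)
c(m) = -7059/100 + 4*m² (c(m) = (-70 - 59/100) + (m + m)*(m + m) = -7059/100 + (2*m)*(2*m) = -7059/100 + 4*m²)
-c(244) = -(-7059/100 + 4*244²) = -(-7059/100 + 4*59536) = -(-7059/100 + 238144) = -1*23807341/100 = -23807341/100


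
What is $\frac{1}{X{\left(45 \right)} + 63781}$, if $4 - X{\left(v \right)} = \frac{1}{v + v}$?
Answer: $\frac{90}{5740649} \approx 1.5678 \cdot 10^{-5}$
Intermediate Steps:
$X{\left(v \right)} = 4 - \frac{1}{2 v}$ ($X{\left(v \right)} = 4 - \frac{1}{v + v} = 4 - \frac{1}{2 v}$)
$\frac{1}{X{\left(45 \right)} + 63781} = \frac{1}{\left(4 - \frac{1}{2 \cdot 45}\right) + 63781} = \frac{1}{\left(4 - \frac{1}{90}\right) + 63781} = \frac{1}{\frac{359}{90} + 63781} = \frac{1}{\frac{5740649}{90}} = \frac{90}{5740649}$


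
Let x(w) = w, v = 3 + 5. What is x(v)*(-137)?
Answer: -1096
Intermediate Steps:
v = 8
x(v)*(-137) = 8*(-137) = -1096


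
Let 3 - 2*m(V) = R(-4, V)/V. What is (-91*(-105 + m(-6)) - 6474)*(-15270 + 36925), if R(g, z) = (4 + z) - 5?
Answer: 778952005/12 ≈ 6.4913e+7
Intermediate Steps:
R(g, z) = -1 + z
m(V) = 3/2 - (-1 + V)/(2*V)
(-91*(-105 + m(-6)) - 6474)*(-15270 + 36925) = (-91*(-105 + (½ - 6)/(-6)) - 6474)*(-15270 + 36925) = (-91*(-105 - ⅙*(-11/2)) - 6474)*21655 = (-91*(-105 + 11/12) - 6474)*21655 = (-91*(-1249/12) - 6474)*21655 = (113659/12 - 6474)*21655 = (35971/12)*21655 = 778952005/12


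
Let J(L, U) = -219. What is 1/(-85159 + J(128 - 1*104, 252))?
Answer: -1/85378 ≈ -1.1713e-5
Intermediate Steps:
1/(-85159 + J(128 - 1*104, 252)) = 1/(-85159 - 219) = 1/(-85378) = -1/85378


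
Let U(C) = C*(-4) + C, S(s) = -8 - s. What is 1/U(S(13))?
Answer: 1/63 ≈ 0.015873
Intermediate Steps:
U(C) = -3*C (U(C) = -4*C + C = -3*C)
1/U(S(13)) = 1/(-3*(-8 - 1*13)) = 1/(-3*(-8 - 13)) = 1/(-3*(-21)) = 1/63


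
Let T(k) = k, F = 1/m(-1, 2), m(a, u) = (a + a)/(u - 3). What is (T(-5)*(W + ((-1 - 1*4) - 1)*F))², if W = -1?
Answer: 400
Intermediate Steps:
m(a, u) = 2*a/(-3 + u) (m(a, u) = (2*a)/(-3 + u) = 2*a/(-3 + u))
F = ½ (F = 1/(2*(-1)/(-3 + 2)) = 1/(2*(-1)/(-1)) = 1/(2*(-1)*(-1)) = 1/2 = 1*(½) = ½ ≈ 0.50000)
(T(-5)*(W + ((-1 - 1*4) - 1)*F))² = (-5*(-1 + ((-1 - 1*4) - 1)*(½)))² = (-5*(-1 + ((-1 - 4) - 1)*(½)))² = (-5*(-1 + (-5 - 1)*(½)))² = (-5*(-1 - 6*½))² = (-5*(-1 - 3))² = (-5*(-4))² = 20² = 400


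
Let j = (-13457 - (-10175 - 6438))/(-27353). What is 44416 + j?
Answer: 1214907692/27353 ≈ 44416.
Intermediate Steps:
j = -3156/27353 (j = (-13457 - 1*(-16613))*(-1/27353) = (-13457 + 16613)*(-1/27353) = 3156*(-1/27353) = -3156/27353 ≈ -0.11538)
44416 + j = 44416 - 3156/27353 = 1214907692/27353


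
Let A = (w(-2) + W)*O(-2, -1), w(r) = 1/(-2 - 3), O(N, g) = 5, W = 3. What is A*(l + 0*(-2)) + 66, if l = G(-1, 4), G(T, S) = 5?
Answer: 136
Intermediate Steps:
l = 5
w(r) = -⅕ (w(r) = 1/(-5) = -⅕)
A = 14 (A = (-⅕ + 3)*5 = (14/5)*5 = 14)
A*(l + 0*(-2)) + 66 = 14*(5 + 0*(-2)) + 66 = 14*(5 + 0) + 66 = 14*5 + 66 = 70 + 66 = 136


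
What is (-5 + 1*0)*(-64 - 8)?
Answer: 360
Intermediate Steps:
(-5 + 1*0)*(-64 - 8) = (-5 + 0)*(-72) = -5*(-72) = 360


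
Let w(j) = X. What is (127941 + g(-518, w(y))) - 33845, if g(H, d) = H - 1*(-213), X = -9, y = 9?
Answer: 93791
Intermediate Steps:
w(j) = -9
g(H, d) = 213 + H (g(H, d) = H + 213 = 213 + H)
(127941 + g(-518, w(y))) - 33845 = (127941 + (213 - 518)) - 33845 = (127941 - 305) - 33845 = 127636 - 33845 = 93791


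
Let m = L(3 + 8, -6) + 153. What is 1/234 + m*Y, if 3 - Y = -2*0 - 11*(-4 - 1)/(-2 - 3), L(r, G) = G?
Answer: 481573/234 ≈ 2058.0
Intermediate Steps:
m = 147 (m = -6 + 153 = 147)
Y = 14 (Y = 3 - (-2*0 - 11*(-4 - 1)/(-2 - 3)) = 3 - (0 - (-55)/(-5)) = 3 - (0 - (-55)*(-1)/5) = 3 - (0 - 11*1) = 3 - (0 - 11) = 3 - 1*(-11) = 3 + 11 = 14)
1/234 + m*Y = 1/234 + 147*14 = 1/234 + 2058 = 481573/234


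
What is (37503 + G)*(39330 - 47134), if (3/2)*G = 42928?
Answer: -1548040460/3 ≈ -5.1601e+8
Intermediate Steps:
G = 85856/3 (G = (2/3)*42928 = 85856/3 ≈ 28619.)
(37503 + G)*(39330 - 47134) = (37503 + 85856/3)*(39330 - 47134) = (198365/3)*(-7804) = -1548040460/3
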